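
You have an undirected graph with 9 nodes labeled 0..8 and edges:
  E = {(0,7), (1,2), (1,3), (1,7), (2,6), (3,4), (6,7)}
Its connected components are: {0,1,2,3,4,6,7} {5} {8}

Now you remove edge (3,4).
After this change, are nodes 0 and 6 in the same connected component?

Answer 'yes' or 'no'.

Initial components: {0,1,2,3,4,6,7} {5} {8}
Removing edge (3,4): it was a bridge — component count 3 -> 4.
New components: {0,1,2,3,6,7} {4} {5} {8}
Are 0 and 6 in the same component? yes

Answer: yes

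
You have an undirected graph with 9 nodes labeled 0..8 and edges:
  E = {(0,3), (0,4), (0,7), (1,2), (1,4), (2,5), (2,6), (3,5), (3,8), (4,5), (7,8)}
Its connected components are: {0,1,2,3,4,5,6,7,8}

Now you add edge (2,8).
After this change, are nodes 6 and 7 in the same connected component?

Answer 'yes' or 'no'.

Answer: yes

Derivation:
Initial components: {0,1,2,3,4,5,6,7,8}
Adding edge (2,8): both already in same component {0,1,2,3,4,5,6,7,8}. No change.
New components: {0,1,2,3,4,5,6,7,8}
Are 6 and 7 in the same component? yes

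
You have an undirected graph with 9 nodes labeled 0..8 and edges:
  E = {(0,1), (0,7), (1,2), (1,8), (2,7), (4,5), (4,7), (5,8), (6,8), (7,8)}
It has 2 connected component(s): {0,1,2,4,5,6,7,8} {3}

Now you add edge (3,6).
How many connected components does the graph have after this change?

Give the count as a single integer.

Answer: 1

Derivation:
Initial component count: 2
Add (3,6): merges two components. Count decreases: 2 -> 1.
New component count: 1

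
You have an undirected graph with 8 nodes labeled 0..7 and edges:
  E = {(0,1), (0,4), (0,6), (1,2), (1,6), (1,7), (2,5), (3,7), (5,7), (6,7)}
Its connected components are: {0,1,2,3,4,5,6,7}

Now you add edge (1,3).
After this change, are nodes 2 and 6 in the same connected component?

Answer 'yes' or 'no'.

Answer: yes

Derivation:
Initial components: {0,1,2,3,4,5,6,7}
Adding edge (1,3): both already in same component {0,1,2,3,4,5,6,7}. No change.
New components: {0,1,2,3,4,5,6,7}
Are 2 and 6 in the same component? yes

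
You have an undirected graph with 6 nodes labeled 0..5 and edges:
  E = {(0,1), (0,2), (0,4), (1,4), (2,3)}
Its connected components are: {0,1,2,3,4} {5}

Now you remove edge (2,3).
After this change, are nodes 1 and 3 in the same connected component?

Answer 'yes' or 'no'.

Initial components: {0,1,2,3,4} {5}
Removing edge (2,3): it was a bridge — component count 2 -> 3.
New components: {0,1,2,4} {3} {5}
Are 1 and 3 in the same component? no

Answer: no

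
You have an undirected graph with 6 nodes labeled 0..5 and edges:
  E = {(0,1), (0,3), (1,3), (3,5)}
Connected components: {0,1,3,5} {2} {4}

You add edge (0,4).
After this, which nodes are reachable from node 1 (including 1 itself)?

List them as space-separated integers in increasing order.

Before: nodes reachable from 1: {0,1,3,5}
Adding (0,4): merges 1's component with another. Reachability grows.
After: nodes reachable from 1: {0,1,3,4,5}

Answer: 0 1 3 4 5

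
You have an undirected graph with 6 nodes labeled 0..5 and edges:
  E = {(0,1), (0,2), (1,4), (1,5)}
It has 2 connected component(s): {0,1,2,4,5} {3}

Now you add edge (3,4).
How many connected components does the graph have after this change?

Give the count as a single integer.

Initial component count: 2
Add (3,4): merges two components. Count decreases: 2 -> 1.
New component count: 1

Answer: 1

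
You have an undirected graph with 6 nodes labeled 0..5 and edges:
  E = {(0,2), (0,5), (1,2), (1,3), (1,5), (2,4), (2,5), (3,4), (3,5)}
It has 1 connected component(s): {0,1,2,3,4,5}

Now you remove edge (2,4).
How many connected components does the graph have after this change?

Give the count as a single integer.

Initial component count: 1
Remove (2,4): not a bridge. Count unchanged: 1.
  After removal, components: {0,1,2,3,4,5}
New component count: 1

Answer: 1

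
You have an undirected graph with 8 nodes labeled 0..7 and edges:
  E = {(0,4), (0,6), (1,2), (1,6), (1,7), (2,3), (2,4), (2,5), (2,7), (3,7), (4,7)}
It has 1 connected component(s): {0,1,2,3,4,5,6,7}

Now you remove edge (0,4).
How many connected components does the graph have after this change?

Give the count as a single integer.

Answer: 1

Derivation:
Initial component count: 1
Remove (0,4): not a bridge. Count unchanged: 1.
  After removal, components: {0,1,2,3,4,5,6,7}
New component count: 1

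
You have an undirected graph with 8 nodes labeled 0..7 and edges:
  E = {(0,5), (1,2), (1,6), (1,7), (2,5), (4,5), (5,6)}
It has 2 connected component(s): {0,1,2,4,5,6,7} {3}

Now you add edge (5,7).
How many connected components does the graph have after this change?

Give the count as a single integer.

Answer: 2

Derivation:
Initial component count: 2
Add (5,7): endpoints already in same component. Count unchanged: 2.
New component count: 2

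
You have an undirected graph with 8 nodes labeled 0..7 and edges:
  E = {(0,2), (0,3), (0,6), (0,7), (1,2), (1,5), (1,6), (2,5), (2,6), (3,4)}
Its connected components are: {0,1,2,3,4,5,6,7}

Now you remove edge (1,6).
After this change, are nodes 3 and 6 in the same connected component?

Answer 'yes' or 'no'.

Answer: yes

Derivation:
Initial components: {0,1,2,3,4,5,6,7}
Removing edge (1,6): not a bridge — component count unchanged at 1.
New components: {0,1,2,3,4,5,6,7}
Are 3 and 6 in the same component? yes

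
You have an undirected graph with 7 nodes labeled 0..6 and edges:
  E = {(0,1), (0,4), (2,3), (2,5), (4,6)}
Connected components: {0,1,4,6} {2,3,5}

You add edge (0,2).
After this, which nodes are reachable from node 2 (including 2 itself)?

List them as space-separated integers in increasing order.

Answer: 0 1 2 3 4 5 6

Derivation:
Before: nodes reachable from 2: {2,3,5}
Adding (0,2): merges 2's component with another. Reachability grows.
After: nodes reachable from 2: {0,1,2,3,4,5,6}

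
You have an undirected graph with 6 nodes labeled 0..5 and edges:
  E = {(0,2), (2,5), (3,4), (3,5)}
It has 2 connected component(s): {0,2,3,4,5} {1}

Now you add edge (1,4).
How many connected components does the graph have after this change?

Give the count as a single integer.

Initial component count: 2
Add (1,4): merges two components. Count decreases: 2 -> 1.
New component count: 1

Answer: 1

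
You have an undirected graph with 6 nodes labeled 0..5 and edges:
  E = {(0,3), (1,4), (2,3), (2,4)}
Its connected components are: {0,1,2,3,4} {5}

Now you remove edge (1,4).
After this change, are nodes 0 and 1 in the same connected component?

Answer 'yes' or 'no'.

Initial components: {0,1,2,3,4} {5}
Removing edge (1,4): it was a bridge — component count 2 -> 3.
New components: {0,2,3,4} {1} {5}
Are 0 and 1 in the same component? no

Answer: no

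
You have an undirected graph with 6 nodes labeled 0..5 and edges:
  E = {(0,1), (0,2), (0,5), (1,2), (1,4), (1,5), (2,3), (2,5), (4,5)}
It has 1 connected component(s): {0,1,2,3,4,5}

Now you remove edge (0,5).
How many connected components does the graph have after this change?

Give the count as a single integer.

Initial component count: 1
Remove (0,5): not a bridge. Count unchanged: 1.
  After removal, components: {0,1,2,3,4,5}
New component count: 1

Answer: 1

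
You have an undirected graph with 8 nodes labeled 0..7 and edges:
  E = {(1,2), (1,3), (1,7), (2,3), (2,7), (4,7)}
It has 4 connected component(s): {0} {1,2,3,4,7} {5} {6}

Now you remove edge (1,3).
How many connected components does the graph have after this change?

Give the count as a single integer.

Initial component count: 4
Remove (1,3): not a bridge. Count unchanged: 4.
  After removal, components: {0} {1,2,3,4,7} {5} {6}
New component count: 4

Answer: 4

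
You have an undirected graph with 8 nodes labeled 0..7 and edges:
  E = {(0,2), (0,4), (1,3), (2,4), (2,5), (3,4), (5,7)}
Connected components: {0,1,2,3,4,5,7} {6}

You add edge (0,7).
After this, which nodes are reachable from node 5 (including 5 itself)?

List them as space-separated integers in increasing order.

Answer: 0 1 2 3 4 5 7

Derivation:
Before: nodes reachable from 5: {0,1,2,3,4,5,7}
Adding (0,7): both endpoints already in same component. Reachability from 5 unchanged.
After: nodes reachable from 5: {0,1,2,3,4,5,7}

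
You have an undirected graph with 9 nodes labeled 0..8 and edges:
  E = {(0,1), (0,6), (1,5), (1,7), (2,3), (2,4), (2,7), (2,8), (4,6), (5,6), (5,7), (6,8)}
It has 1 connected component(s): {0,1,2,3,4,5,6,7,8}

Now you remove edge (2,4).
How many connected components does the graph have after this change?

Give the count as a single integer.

Initial component count: 1
Remove (2,4): not a bridge. Count unchanged: 1.
  After removal, components: {0,1,2,3,4,5,6,7,8}
New component count: 1

Answer: 1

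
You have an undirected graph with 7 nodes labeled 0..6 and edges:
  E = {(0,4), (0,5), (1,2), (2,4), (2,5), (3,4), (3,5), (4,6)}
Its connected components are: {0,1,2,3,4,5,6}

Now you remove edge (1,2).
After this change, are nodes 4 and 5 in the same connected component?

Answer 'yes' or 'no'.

Answer: yes

Derivation:
Initial components: {0,1,2,3,4,5,6}
Removing edge (1,2): it was a bridge — component count 1 -> 2.
New components: {0,2,3,4,5,6} {1}
Are 4 and 5 in the same component? yes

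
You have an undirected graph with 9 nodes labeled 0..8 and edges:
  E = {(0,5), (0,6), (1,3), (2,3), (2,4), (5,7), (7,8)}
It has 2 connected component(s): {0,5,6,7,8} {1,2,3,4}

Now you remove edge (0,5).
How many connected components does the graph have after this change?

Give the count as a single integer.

Answer: 3

Derivation:
Initial component count: 2
Remove (0,5): it was a bridge. Count increases: 2 -> 3.
  After removal, components: {0,6} {1,2,3,4} {5,7,8}
New component count: 3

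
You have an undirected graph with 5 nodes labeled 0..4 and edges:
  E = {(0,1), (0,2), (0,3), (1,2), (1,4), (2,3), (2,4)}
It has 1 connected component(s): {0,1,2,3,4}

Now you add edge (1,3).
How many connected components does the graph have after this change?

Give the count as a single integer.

Initial component count: 1
Add (1,3): endpoints already in same component. Count unchanged: 1.
New component count: 1

Answer: 1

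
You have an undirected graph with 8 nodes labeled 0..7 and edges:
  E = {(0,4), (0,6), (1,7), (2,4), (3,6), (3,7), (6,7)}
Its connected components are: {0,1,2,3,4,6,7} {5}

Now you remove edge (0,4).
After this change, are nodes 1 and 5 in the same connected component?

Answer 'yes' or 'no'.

Initial components: {0,1,2,3,4,6,7} {5}
Removing edge (0,4): it was a bridge — component count 2 -> 3.
New components: {0,1,3,6,7} {2,4} {5}
Are 1 and 5 in the same component? no

Answer: no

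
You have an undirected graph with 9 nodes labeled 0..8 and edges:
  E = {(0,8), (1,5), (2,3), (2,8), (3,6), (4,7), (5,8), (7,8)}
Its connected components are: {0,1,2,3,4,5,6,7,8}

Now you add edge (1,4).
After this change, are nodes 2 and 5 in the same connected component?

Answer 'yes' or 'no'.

Initial components: {0,1,2,3,4,5,6,7,8}
Adding edge (1,4): both already in same component {0,1,2,3,4,5,6,7,8}. No change.
New components: {0,1,2,3,4,5,6,7,8}
Are 2 and 5 in the same component? yes

Answer: yes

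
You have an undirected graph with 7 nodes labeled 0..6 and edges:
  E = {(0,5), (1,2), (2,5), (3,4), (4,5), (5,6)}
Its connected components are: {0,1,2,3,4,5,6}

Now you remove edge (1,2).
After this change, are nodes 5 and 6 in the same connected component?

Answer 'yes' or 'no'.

Answer: yes

Derivation:
Initial components: {0,1,2,3,4,5,6}
Removing edge (1,2): it was a bridge — component count 1 -> 2.
New components: {0,2,3,4,5,6} {1}
Are 5 and 6 in the same component? yes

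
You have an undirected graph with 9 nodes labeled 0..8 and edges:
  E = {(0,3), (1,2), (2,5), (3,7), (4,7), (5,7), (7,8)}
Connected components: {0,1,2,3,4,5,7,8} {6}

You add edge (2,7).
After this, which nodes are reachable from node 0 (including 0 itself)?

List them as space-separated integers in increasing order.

Before: nodes reachable from 0: {0,1,2,3,4,5,7,8}
Adding (2,7): both endpoints already in same component. Reachability from 0 unchanged.
After: nodes reachable from 0: {0,1,2,3,4,5,7,8}

Answer: 0 1 2 3 4 5 7 8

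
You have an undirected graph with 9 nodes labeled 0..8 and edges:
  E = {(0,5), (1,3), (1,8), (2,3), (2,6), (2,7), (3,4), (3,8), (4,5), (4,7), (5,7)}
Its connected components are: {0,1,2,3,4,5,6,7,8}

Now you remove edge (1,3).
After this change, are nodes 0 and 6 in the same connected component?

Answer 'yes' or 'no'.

Answer: yes

Derivation:
Initial components: {0,1,2,3,4,5,6,7,8}
Removing edge (1,3): not a bridge — component count unchanged at 1.
New components: {0,1,2,3,4,5,6,7,8}
Are 0 and 6 in the same component? yes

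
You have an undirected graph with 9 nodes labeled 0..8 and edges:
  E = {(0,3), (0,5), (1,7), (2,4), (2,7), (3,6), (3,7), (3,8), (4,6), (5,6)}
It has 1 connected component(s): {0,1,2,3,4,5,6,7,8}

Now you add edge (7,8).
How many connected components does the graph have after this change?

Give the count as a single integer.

Initial component count: 1
Add (7,8): endpoints already in same component. Count unchanged: 1.
New component count: 1

Answer: 1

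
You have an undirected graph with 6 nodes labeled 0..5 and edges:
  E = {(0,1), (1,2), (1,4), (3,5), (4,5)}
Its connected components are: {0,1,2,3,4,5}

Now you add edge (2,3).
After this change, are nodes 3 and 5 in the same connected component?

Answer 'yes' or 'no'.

Initial components: {0,1,2,3,4,5}
Adding edge (2,3): both already in same component {0,1,2,3,4,5}. No change.
New components: {0,1,2,3,4,5}
Are 3 and 5 in the same component? yes

Answer: yes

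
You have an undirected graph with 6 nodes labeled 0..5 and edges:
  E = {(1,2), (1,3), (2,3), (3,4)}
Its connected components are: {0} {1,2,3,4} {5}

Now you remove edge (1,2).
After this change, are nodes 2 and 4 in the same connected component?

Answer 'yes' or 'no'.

Initial components: {0} {1,2,3,4} {5}
Removing edge (1,2): not a bridge — component count unchanged at 3.
New components: {0} {1,2,3,4} {5}
Are 2 and 4 in the same component? yes

Answer: yes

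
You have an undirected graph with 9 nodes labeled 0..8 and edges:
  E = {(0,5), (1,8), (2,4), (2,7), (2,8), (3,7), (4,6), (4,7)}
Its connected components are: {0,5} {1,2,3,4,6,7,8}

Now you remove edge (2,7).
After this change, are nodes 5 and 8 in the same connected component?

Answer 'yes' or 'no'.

Answer: no

Derivation:
Initial components: {0,5} {1,2,3,4,6,7,8}
Removing edge (2,7): not a bridge — component count unchanged at 2.
New components: {0,5} {1,2,3,4,6,7,8}
Are 5 and 8 in the same component? no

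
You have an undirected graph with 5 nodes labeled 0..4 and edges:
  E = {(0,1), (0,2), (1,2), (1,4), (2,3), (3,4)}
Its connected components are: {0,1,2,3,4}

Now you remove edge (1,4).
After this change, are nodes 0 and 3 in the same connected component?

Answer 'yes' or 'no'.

Answer: yes

Derivation:
Initial components: {0,1,2,3,4}
Removing edge (1,4): not a bridge — component count unchanged at 1.
New components: {0,1,2,3,4}
Are 0 and 3 in the same component? yes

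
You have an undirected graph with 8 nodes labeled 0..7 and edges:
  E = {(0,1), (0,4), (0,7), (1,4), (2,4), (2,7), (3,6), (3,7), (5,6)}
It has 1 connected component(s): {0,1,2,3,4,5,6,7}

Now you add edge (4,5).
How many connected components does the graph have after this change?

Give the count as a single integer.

Initial component count: 1
Add (4,5): endpoints already in same component. Count unchanged: 1.
New component count: 1

Answer: 1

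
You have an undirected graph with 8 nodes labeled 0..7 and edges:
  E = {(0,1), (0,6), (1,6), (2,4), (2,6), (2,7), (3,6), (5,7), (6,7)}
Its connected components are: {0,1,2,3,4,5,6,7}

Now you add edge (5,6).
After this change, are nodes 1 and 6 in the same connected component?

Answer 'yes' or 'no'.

Initial components: {0,1,2,3,4,5,6,7}
Adding edge (5,6): both already in same component {0,1,2,3,4,5,6,7}. No change.
New components: {0,1,2,3,4,5,6,7}
Are 1 and 6 in the same component? yes

Answer: yes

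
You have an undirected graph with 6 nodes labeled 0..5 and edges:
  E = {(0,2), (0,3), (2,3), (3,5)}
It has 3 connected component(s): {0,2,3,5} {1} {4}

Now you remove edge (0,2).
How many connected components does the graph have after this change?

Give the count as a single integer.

Initial component count: 3
Remove (0,2): not a bridge. Count unchanged: 3.
  After removal, components: {0,2,3,5} {1} {4}
New component count: 3

Answer: 3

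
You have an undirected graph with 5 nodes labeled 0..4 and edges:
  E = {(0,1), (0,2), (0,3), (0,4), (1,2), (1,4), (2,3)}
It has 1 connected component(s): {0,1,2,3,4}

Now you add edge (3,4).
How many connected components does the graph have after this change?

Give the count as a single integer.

Initial component count: 1
Add (3,4): endpoints already in same component. Count unchanged: 1.
New component count: 1

Answer: 1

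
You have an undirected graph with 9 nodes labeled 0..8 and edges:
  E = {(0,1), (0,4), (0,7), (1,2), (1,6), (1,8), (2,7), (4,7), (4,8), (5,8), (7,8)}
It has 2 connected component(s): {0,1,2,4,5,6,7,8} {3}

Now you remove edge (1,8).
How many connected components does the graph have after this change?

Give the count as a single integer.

Answer: 2

Derivation:
Initial component count: 2
Remove (1,8): not a bridge. Count unchanged: 2.
  After removal, components: {0,1,2,4,5,6,7,8} {3}
New component count: 2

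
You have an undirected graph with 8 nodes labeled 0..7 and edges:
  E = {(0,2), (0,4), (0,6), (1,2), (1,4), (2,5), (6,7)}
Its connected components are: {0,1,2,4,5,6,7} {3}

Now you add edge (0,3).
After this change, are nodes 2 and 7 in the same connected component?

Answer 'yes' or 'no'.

Answer: yes

Derivation:
Initial components: {0,1,2,4,5,6,7} {3}
Adding edge (0,3): merges {0,1,2,4,5,6,7} and {3}.
New components: {0,1,2,3,4,5,6,7}
Are 2 and 7 in the same component? yes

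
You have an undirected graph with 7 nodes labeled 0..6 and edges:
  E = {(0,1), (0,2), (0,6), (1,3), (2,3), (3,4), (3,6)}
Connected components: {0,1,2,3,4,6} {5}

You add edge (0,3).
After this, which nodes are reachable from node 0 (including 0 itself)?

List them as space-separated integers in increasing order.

Before: nodes reachable from 0: {0,1,2,3,4,6}
Adding (0,3): both endpoints already in same component. Reachability from 0 unchanged.
After: nodes reachable from 0: {0,1,2,3,4,6}

Answer: 0 1 2 3 4 6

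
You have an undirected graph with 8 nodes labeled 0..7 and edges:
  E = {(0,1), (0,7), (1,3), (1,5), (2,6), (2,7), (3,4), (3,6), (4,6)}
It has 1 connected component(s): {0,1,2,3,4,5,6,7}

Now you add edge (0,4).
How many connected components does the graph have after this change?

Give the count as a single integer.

Answer: 1

Derivation:
Initial component count: 1
Add (0,4): endpoints already in same component. Count unchanged: 1.
New component count: 1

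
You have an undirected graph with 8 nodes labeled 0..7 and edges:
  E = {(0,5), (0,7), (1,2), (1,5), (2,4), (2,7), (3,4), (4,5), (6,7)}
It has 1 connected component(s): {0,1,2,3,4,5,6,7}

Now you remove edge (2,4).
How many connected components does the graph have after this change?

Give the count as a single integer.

Answer: 1

Derivation:
Initial component count: 1
Remove (2,4): not a bridge. Count unchanged: 1.
  After removal, components: {0,1,2,3,4,5,6,7}
New component count: 1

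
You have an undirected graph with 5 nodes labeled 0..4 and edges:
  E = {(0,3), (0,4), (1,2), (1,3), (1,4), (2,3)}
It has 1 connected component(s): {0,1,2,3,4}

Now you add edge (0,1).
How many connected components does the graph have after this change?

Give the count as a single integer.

Answer: 1

Derivation:
Initial component count: 1
Add (0,1): endpoints already in same component. Count unchanged: 1.
New component count: 1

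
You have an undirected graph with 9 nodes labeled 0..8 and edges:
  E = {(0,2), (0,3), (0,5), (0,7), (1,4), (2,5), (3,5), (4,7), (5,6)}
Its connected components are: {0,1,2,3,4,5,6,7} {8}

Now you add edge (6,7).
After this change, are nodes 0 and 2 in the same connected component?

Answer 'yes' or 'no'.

Answer: yes

Derivation:
Initial components: {0,1,2,3,4,5,6,7} {8}
Adding edge (6,7): both already in same component {0,1,2,3,4,5,6,7}. No change.
New components: {0,1,2,3,4,5,6,7} {8}
Are 0 and 2 in the same component? yes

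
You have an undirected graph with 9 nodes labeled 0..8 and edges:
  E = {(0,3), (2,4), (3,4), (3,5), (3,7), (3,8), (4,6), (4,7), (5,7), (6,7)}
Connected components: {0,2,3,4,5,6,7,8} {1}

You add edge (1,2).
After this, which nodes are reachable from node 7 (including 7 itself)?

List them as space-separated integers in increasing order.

Before: nodes reachable from 7: {0,2,3,4,5,6,7,8}
Adding (1,2): merges 7's component with another. Reachability grows.
After: nodes reachable from 7: {0,1,2,3,4,5,6,7,8}

Answer: 0 1 2 3 4 5 6 7 8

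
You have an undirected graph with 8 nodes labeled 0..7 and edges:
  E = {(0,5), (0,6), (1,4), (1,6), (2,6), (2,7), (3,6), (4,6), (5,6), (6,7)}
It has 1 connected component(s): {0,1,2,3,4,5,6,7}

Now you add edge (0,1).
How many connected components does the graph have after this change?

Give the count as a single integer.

Initial component count: 1
Add (0,1): endpoints already in same component. Count unchanged: 1.
New component count: 1

Answer: 1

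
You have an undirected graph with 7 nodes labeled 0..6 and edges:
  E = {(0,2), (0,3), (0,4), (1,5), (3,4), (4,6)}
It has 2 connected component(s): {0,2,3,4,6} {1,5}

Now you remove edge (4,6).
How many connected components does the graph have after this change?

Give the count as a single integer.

Answer: 3

Derivation:
Initial component count: 2
Remove (4,6): it was a bridge. Count increases: 2 -> 3.
  After removal, components: {0,2,3,4} {1,5} {6}
New component count: 3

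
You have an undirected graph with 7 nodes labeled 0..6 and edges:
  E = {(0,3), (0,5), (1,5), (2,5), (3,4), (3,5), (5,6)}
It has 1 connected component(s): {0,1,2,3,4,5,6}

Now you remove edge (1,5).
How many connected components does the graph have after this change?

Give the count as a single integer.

Answer: 2

Derivation:
Initial component count: 1
Remove (1,5): it was a bridge. Count increases: 1 -> 2.
  After removal, components: {0,2,3,4,5,6} {1}
New component count: 2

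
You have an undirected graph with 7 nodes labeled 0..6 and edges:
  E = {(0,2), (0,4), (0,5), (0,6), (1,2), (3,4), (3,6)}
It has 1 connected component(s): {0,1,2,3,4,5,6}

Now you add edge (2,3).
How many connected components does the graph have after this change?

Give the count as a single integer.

Answer: 1

Derivation:
Initial component count: 1
Add (2,3): endpoints already in same component. Count unchanged: 1.
New component count: 1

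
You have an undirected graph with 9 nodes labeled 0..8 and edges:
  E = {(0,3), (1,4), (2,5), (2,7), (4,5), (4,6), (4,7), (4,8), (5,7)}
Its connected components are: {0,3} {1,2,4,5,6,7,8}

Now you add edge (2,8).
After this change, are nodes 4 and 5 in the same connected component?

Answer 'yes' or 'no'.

Initial components: {0,3} {1,2,4,5,6,7,8}
Adding edge (2,8): both already in same component {1,2,4,5,6,7,8}. No change.
New components: {0,3} {1,2,4,5,6,7,8}
Are 4 and 5 in the same component? yes

Answer: yes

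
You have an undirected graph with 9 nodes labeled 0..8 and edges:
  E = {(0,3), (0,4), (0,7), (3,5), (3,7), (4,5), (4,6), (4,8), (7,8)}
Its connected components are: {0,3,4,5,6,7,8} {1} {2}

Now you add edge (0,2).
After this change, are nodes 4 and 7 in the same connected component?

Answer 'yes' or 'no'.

Initial components: {0,3,4,5,6,7,8} {1} {2}
Adding edge (0,2): merges {0,3,4,5,6,7,8} and {2}.
New components: {0,2,3,4,5,6,7,8} {1}
Are 4 and 7 in the same component? yes

Answer: yes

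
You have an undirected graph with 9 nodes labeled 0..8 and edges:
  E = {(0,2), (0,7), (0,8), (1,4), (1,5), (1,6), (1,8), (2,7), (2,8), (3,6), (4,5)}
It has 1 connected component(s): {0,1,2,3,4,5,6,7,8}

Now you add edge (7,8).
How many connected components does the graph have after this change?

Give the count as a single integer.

Answer: 1

Derivation:
Initial component count: 1
Add (7,8): endpoints already in same component. Count unchanged: 1.
New component count: 1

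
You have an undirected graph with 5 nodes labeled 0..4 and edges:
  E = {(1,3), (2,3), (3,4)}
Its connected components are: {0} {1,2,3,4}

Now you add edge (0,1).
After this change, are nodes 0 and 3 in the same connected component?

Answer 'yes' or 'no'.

Answer: yes

Derivation:
Initial components: {0} {1,2,3,4}
Adding edge (0,1): merges {0} and {1,2,3,4}.
New components: {0,1,2,3,4}
Are 0 and 3 in the same component? yes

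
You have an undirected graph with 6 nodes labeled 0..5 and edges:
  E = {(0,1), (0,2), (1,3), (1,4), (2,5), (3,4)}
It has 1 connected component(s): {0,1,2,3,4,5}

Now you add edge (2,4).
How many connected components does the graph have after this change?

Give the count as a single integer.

Initial component count: 1
Add (2,4): endpoints already in same component. Count unchanged: 1.
New component count: 1

Answer: 1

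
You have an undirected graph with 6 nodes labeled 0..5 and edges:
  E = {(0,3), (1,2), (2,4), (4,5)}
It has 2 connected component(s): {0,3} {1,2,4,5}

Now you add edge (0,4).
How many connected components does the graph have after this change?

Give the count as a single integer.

Initial component count: 2
Add (0,4): merges two components. Count decreases: 2 -> 1.
New component count: 1

Answer: 1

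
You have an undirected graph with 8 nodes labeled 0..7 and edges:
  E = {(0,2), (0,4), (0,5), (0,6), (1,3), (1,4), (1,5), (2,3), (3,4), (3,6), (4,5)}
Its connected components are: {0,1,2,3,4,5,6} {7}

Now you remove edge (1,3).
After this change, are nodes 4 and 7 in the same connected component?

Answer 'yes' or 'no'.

Answer: no

Derivation:
Initial components: {0,1,2,3,4,5,6} {7}
Removing edge (1,3): not a bridge — component count unchanged at 2.
New components: {0,1,2,3,4,5,6} {7}
Are 4 and 7 in the same component? no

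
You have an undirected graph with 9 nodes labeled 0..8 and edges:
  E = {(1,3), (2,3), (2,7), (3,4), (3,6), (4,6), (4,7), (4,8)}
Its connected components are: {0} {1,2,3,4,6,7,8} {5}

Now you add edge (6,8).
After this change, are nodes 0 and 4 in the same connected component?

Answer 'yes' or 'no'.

Initial components: {0} {1,2,3,4,6,7,8} {5}
Adding edge (6,8): both already in same component {1,2,3,4,6,7,8}. No change.
New components: {0} {1,2,3,4,6,7,8} {5}
Are 0 and 4 in the same component? no

Answer: no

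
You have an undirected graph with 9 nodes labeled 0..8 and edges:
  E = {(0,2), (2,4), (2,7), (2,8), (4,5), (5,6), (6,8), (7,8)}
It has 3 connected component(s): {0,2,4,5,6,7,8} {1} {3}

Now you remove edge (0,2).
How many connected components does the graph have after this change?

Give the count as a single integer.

Initial component count: 3
Remove (0,2): it was a bridge. Count increases: 3 -> 4.
  After removal, components: {0} {1} {2,4,5,6,7,8} {3}
New component count: 4

Answer: 4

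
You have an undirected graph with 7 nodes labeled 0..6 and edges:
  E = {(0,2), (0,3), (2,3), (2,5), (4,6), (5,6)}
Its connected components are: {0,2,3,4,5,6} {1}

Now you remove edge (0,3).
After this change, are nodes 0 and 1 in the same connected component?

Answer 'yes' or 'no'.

Answer: no

Derivation:
Initial components: {0,2,3,4,5,6} {1}
Removing edge (0,3): not a bridge — component count unchanged at 2.
New components: {0,2,3,4,5,6} {1}
Are 0 and 1 in the same component? no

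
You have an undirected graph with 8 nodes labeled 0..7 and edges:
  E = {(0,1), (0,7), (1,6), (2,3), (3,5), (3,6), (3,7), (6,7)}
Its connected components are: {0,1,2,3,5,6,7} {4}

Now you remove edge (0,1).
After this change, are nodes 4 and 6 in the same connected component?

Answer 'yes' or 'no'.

Initial components: {0,1,2,3,5,6,7} {4}
Removing edge (0,1): not a bridge — component count unchanged at 2.
New components: {0,1,2,3,5,6,7} {4}
Are 4 and 6 in the same component? no

Answer: no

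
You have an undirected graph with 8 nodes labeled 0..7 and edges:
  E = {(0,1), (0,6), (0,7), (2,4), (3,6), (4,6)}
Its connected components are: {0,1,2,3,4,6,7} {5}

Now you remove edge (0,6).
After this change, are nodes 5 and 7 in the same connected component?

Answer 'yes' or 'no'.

Answer: no

Derivation:
Initial components: {0,1,2,3,4,6,7} {5}
Removing edge (0,6): it was a bridge — component count 2 -> 3.
New components: {0,1,7} {2,3,4,6} {5}
Are 5 and 7 in the same component? no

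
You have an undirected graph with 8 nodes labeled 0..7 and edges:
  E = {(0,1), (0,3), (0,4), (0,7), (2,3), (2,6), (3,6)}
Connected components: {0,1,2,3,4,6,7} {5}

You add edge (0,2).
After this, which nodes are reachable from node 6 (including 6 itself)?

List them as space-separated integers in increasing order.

Before: nodes reachable from 6: {0,1,2,3,4,6,7}
Adding (0,2): both endpoints already in same component. Reachability from 6 unchanged.
After: nodes reachable from 6: {0,1,2,3,4,6,7}

Answer: 0 1 2 3 4 6 7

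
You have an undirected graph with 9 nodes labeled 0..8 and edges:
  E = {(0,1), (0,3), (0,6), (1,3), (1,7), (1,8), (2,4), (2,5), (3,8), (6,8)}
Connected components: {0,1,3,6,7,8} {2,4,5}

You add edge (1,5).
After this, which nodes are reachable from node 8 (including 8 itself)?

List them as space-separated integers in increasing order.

Before: nodes reachable from 8: {0,1,3,6,7,8}
Adding (1,5): merges 8's component with another. Reachability grows.
After: nodes reachable from 8: {0,1,2,3,4,5,6,7,8}

Answer: 0 1 2 3 4 5 6 7 8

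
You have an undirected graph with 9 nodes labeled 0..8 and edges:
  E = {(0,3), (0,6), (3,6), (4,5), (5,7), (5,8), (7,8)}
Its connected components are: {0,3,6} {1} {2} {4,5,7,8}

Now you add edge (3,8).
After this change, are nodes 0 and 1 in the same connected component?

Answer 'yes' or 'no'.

Answer: no

Derivation:
Initial components: {0,3,6} {1} {2} {4,5,7,8}
Adding edge (3,8): merges {0,3,6} and {4,5,7,8}.
New components: {0,3,4,5,6,7,8} {1} {2}
Are 0 and 1 in the same component? no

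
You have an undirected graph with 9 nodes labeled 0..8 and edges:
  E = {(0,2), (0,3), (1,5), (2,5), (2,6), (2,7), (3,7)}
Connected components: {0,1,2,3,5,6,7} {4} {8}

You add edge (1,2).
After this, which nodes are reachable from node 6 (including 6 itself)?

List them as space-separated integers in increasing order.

Before: nodes reachable from 6: {0,1,2,3,5,6,7}
Adding (1,2): both endpoints already in same component. Reachability from 6 unchanged.
After: nodes reachable from 6: {0,1,2,3,5,6,7}

Answer: 0 1 2 3 5 6 7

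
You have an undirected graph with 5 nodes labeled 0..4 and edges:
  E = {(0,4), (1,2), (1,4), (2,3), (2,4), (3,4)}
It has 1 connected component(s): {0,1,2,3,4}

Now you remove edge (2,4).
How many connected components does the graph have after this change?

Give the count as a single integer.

Initial component count: 1
Remove (2,4): not a bridge. Count unchanged: 1.
  After removal, components: {0,1,2,3,4}
New component count: 1

Answer: 1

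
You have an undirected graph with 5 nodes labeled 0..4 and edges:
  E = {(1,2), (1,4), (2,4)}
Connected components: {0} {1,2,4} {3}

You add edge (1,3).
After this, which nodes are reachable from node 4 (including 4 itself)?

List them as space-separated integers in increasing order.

Answer: 1 2 3 4

Derivation:
Before: nodes reachable from 4: {1,2,4}
Adding (1,3): merges 4's component with another. Reachability grows.
After: nodes reachable from 4: {1,2,3,4}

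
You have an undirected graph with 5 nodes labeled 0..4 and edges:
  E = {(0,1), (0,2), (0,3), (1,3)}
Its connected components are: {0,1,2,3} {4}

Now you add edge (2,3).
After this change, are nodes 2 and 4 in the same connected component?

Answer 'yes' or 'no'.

Answer: no

Derivation:
Initial components: {0,1,2,3} {4}
Adding edge (2,3): both already in same component {0,1,2,3}. No change.
New components: {0,1,2,3} {4}
Are 2 and 4 in the same component? no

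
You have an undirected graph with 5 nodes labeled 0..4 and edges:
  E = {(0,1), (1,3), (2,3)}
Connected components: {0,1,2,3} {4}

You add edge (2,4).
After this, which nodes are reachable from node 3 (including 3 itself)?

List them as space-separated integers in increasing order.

Before: nodes reachable from 3: {0,1,2,3}
Adding (2,4): merges 3's component with another. Reachability grows.
After: nodes reachable from 3: {0,1,2,3,4}

Answer: 0 1 2 3 4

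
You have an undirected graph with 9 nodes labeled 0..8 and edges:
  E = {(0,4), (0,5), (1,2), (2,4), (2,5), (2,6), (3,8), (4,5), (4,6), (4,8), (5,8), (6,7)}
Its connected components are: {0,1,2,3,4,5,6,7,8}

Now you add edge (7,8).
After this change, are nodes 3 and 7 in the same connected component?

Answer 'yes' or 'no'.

Initial components: {0,1,2,3,4,5,6,7,8}
Adding edge (7,8): both already in same component {0,1,2,3,4,5,6,7,8}. No change.
New components: {0,1,2,3,4,5,6,7,8}
Are 3 and 7 in the same component? yes

Answer: yes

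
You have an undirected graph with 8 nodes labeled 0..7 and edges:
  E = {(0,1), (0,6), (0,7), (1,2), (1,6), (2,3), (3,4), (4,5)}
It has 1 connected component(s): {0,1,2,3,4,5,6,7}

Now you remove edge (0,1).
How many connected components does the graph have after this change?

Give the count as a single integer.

Initial component count: 1
Remove (0,1): not a bridge. Count unchanged: 1.
  After removal, components: {0,1,2,3,4,5,6,7}
New component count: 1

Answer: 1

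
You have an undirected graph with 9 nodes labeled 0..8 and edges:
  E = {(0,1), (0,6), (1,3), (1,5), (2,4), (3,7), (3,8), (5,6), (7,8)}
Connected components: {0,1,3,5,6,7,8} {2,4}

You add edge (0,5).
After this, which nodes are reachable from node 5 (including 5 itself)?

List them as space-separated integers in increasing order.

Answer: 0 1 3 5 6 7 8

Derivation:
Before: nodes reachable from 5: {0,1,3,5,6,7,8}
Adding (0,5): both endpoints already in same component. Reachability from 5 unchanged.
After: nodes reachable from 5: {0,1,3,5,6,7,8}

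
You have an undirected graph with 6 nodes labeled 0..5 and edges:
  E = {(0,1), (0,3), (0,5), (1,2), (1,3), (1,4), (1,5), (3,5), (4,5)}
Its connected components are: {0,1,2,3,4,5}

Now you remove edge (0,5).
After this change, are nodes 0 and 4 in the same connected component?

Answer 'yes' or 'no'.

Initial components: {0,1,2,3,4,5}
Removing edge (0,5): not a bridge — component count unchanged at 1.
New components: {0,1,2,3,4,5}
Are 0 and 4 in the same component? yes

Answer: yes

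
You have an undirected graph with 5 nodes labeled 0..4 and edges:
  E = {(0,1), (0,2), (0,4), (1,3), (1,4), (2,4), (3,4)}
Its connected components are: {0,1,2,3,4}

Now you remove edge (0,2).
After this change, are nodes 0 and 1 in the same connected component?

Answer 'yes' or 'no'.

Initial components: {0,1,2,3,4}
Removing edge (0,2): not a bridge — component count unchanged at 1.
New components: {0,1,2,3,4}
Are 0 and 1 in the same component? yes

Answer: yes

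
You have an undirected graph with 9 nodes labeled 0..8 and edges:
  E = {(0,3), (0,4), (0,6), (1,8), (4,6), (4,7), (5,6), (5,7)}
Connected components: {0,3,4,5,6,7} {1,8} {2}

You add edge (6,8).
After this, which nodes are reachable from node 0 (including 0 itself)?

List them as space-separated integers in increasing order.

Answer: 0 1 3 4 5 6 7 8

Derivation:
Before: nodes reachable from 0: {0,3,4,5,6,7}
Adding (6,8): merges 0's component with another. Reachability grows.
After: nodes reachable from 0: {0,1,3,4,5,6,7,8}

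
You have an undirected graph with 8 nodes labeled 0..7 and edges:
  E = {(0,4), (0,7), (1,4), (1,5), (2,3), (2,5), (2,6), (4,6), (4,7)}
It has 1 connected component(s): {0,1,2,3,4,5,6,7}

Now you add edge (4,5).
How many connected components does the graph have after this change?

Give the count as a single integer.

Initial component count: 1
Add (4,5): endpoints already in same component. Count unchanged: 1.
New component count: 1

Answer: 1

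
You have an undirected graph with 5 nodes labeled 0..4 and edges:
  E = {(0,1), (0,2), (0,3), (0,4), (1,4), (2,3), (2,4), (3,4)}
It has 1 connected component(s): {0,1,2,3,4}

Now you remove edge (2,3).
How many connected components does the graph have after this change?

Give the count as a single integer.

Initial component count: 1
Remove (2,3): not a bridge. Count unchanged: 1.
  After removal, components: {0,1,2,3,4}
New component count: 1

Answer: 1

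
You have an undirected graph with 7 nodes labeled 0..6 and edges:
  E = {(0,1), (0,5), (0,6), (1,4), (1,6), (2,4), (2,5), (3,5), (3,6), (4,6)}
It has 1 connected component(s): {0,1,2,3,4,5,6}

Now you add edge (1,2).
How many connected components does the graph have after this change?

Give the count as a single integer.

Answer: 1

Derivation:
Initial component count: 1
Add (1,2): endpoints already in same component. Count unchanged: 1.
New component count: 1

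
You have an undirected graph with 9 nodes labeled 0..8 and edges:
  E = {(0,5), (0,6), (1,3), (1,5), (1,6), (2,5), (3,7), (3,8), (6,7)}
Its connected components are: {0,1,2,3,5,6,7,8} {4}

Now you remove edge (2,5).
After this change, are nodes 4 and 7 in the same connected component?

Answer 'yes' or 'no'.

Answer: no

Derivation:
Initial components: {0,1,2,3,5,6,7,8} {4}
Removing edge (2,5): it was a bridge — component count 2 -> 3.
New components: {0,1,3,5,6,7,8} {2} {4}
Are 4 and 7 in the same component? no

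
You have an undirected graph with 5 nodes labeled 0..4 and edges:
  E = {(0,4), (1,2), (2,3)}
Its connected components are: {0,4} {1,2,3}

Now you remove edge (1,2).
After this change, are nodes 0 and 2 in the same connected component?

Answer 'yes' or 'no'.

Initial components: {0,4} {1,2,3}
Removing edge (1,2): it was a bridge — component count 2 -> 3.
New components: {0,4} {1} {2,3}
Are 0 and 2 in the same component? no

Answer: no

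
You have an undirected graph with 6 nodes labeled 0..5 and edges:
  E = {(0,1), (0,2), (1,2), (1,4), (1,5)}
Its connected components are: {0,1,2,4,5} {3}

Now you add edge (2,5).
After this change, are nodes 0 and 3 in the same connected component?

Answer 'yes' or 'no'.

Answer: no

Derivation:
Initial components: {0,1,2,4,5} {3}
Adding edge (2,5): both already in same component {0,1,2,4,5}. No change.
New components: {0,1,2,4,5} {3}
Are 0 and 3 in the same component? no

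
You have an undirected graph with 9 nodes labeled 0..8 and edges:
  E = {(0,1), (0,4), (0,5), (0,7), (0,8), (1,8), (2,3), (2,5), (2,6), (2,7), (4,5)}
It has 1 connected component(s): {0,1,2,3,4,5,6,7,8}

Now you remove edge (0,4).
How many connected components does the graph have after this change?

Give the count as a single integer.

Answer: 1

Derivation:
Initial component count: 1
Remove (0,4): not a bridge. Count unchanged: 1.
  After removal, components: {0,1,2,3,4,5,6,7,8}
New component count: 1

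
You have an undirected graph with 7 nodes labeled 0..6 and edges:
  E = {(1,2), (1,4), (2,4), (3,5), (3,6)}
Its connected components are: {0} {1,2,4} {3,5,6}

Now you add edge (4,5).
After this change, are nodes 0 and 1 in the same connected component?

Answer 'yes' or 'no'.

Answer: no

Derivation:
Initial components: {0} {1,2,4} {3,5,6}
Adding edge (4,5): merges {1,2,4} and {3,5,6}.
New components: {0} {1,2,3,4,5,6}
Are 0 and 1 in the same component? no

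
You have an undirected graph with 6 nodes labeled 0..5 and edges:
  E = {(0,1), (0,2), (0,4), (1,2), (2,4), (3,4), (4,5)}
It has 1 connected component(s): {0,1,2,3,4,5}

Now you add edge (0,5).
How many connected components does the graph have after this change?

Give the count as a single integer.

Answer: 1

Derivation:
Initial component count: 1
Add (0,5): endpoints already in same component. Count unchanged: 1.
New component count: 1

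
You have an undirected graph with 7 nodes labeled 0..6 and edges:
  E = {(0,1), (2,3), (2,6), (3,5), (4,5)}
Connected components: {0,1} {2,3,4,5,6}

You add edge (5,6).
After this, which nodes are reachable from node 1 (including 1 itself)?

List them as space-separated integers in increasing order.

Before: nodes reachable from 1: {0,1}
Adding (5,6): both endpoints already in same component. Reachability from 1 unchanged.
After: nodes reachable from 1: {0,1}

Answer: 0 1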